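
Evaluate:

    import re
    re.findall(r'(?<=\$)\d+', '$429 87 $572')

['429', '572']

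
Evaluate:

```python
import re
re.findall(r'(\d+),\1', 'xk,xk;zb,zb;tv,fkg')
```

[]

After group 1 captures some text, `\1` only succeeds where that same text appears again.
`findall` collects group 1 from each match (0 total).
Nothing in the string satisfies the pattern, so the list is empty.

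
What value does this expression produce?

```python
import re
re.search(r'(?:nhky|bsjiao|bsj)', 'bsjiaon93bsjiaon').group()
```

'bsjiao'

Alternation isn't longest-match — the leftmost alternative that fits at this position is chosen.
Unlike `match`, `search` isn't anchored — it looks for the pattern anywhere in the string.
The match spans [0:6] → 'bsjiao'.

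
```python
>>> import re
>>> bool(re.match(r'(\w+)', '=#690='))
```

False

This matches one or more of a word character (captured).
`re.match` only tries the pattern at the start of the string.
Here the string doesn't start with a match, so the call returns None, and `bool(None)` is False.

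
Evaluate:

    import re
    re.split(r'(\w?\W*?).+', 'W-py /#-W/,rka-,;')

The pattern matches optionally a word character, then zero or more of a non-word character (lazy) (captured); then one or more of any character.
Matches to split on: at [0:17] → 'W-py /#-W/,rka-,;'.
`re.split` interleaves the captured-group text with the surrounding fragments.

['', 'W', '']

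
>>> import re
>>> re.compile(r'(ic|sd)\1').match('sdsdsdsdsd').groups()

('sd',)

The match spans [0:4] → 'sdsd'.
Captured: group 1 = 'sd'.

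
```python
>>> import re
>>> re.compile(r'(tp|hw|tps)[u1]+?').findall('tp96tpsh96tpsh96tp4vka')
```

[]

Because there's exactly one group, `findall` drops the full match and keeps group 1 from each hit.
Nothing in the string satisfies the pattern, so the list is empty.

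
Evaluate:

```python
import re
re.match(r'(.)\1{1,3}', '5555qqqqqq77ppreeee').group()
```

'5555'

A backreference is literal: `\1` must see the identical characters the first group matched.
`re.match` won't scan ahead — the pattern has to work from the very first character.
The match spans [0:4] → '5555'.
Captured: group 1 = '5'.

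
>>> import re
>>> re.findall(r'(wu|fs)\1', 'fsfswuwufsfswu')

['fs', 'wu', 'fs']

A backreference is literal: `\1` must see the identical characters the first group matched.
Matches: at [0:4] match 'fsfs', group 1 = 'fs'; at [4:8] match 'wuwu', group 1 = 'wu'; at [8:12] match 'fsfs', group 1 = 'fs'.
Because there's exactly one group, `findall` drops the full match and keeps group 1 from each hit.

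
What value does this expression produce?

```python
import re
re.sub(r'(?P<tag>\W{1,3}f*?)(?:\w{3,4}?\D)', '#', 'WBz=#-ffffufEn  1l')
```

The pattern matches 1 to 3 of a non-word character, then zero or more of a literal 'f' (lazy) (captured as 'tag'); then 3 to 4 of a word character (lazy), then a non-digit (non-capturing group).
Matches: at [3:10] → '=#-ffff'.
`sub` substitutes '#' at each match site.

'WBz#ufEn  1l'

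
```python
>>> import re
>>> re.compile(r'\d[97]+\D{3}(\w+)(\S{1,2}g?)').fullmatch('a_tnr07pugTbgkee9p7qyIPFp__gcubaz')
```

None

This matches a digit, then one or more of one of [97], then exactly 3 of a non-digit; then one or more of a word character (captured); then 1 to 2 of a non-whitespace character, then optionally a literal 'g' (captured).
`re.fullmatch` requires the pattern to consume the entire string.
Here the string isn't matched end-to-end, so the call returns None.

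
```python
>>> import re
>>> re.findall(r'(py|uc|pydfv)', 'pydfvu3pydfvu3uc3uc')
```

Alternation tries branches left to right and keeps the first one that lets the overall match succeed at that position.
Scanning left to right: at [0:2] match 'py', group 1 = 'py'; at [7:9] match 'py', group 1 = 'py'; at [14:16] match 'uc', group 1 = 'uc'; at [17:19] match 'uc', group 1 = 'uc'.
Because there's exactly one group, `findall` drops the full match and keeps group 1 from each hit.

['py', 'py', 'uc', 'uc']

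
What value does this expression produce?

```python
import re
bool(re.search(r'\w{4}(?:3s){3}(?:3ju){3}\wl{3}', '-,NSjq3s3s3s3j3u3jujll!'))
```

This matches exactly 4 of a word character, then the literal '3s' repeated 3 times; then the literal '3ju' repeated 3 times, then a word character, then exactly 3 of the literal 'l'.
`re.search` tries every starting position until one works.
Here nothing in the string fits, so the call returns None, and `bool(None)` is False.

False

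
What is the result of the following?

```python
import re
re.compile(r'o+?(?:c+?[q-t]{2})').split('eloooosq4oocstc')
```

['eloooosq4', 'c']

The pattern matches one or more of a literal 'o' (lazy); then one or more of a literal 'c' (lazy), then exactly 2 of a character in [q-t] (non-capturing group).
Matches to split on: at [9:14] → 'oocst'.
Splitting on the pattern gives 2 pieces.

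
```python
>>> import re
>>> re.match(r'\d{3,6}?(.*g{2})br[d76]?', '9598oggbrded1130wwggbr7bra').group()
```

`re.match` only tries the pattern at the start of the string.
The match spans [0:23] → '9598oggbrded1130wwggbr7'.

'9598oggbrded1130wwggbr7'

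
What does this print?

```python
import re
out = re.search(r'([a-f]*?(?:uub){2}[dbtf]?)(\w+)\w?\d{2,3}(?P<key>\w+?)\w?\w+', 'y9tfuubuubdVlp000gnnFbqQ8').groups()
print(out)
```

The match spans [3:25] → 'fuubuubdVlp000gnnFbqQ8'.
Captured: group 1 = 'fuubuubd', group 2 = 'Vlp0', group 3 = 'g'.

('fuubuubd', 'Vlp0', 'g')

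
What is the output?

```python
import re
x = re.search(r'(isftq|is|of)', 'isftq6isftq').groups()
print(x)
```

('isftq',)

Alternation tries branches left to right and keeps the first one that lets the overall match succeed at that position.
Unlike `match`, `search` isn't anchored — it looks for the pattern anywhere in the string.
The match spans [0:5] → 'isftq'.
Captured: group 1 = 'isftq'.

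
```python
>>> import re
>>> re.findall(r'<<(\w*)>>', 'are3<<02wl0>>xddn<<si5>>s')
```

['02wl0', 'si5']

Matches: at [4:13] match '<<02wl0>>', group 1 = '02wl0'; at [17:24] match '<<si5>>', group 1 = 'si5'.
With a single group, `findall` returns only what that group captured — 2 items.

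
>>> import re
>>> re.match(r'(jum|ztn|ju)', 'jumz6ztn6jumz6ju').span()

The regex engine tests alternatives in the order written; an earlier branch that matches wins even if a later one would match more.
With `match`, the pattern is implicitly anchored at the beginning.
The match spans [0:3] → 'jum'.
Captured: group 1 = 'jum'.

(0, 3)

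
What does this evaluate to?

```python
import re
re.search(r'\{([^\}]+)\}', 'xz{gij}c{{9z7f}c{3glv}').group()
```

'{gij}'

`re.search` tries every starting position until one works.
The match spans [2:7] → '{gij}'.
Captured: group 1 = 'gij'.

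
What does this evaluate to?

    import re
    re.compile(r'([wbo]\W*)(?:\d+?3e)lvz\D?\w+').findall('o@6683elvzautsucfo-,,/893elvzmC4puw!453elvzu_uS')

This matches one of [wbo], then zero or more of a non-word character (captured); then one or more of a digit (lazy), then the literal '3e' (non-capturing group); then the literal 'lvz', then optionally a non-digit; then one or more of a word character.
Matches: at [0:18] match 'o@6683elvzautsucfo', group 1 = 'o@'; at [34:47] match 'w!453elvzu_uS', group 1 = 'w!'.
`findall` collects group 1 from each match (2 total).

['o@', 'w!']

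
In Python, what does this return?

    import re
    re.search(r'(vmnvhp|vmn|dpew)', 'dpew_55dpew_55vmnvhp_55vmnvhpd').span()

Unlike `match`, `search` isn't anchored — it looks for the pattern anywhere in the string.
The match spans [0:4] → 'dpew'.
Captured: group 1 = 'dpew'.

(0, 4)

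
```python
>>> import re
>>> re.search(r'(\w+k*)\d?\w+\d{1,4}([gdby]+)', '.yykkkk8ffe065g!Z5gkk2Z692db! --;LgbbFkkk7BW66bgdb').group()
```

The pattern matches one or more of a word character, then zero or more of a literal 'k' (captured); then optionally a digit, then one or more of a word character, then 1 to 4 of a digit; then one or more of one of [gdby] (captured).
`search` walks the string left to right and returns the first match it finds.
The match spans [1:15] → 'yykkkk8ffe065g'.
Captured: group 1 = 'yykkkk8ffe0', group 2 = 'g'.

'yykkkk8ffe065g'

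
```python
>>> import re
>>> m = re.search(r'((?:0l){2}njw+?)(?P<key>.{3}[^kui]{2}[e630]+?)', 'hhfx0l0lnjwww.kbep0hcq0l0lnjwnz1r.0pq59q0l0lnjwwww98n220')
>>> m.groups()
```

('0l0lnjwww', '.kbep0')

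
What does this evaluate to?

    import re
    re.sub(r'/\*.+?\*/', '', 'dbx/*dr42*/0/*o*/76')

'dbx076'

A `+?`/`*?`/`{m,n}?` starts at its minimum and grows only as far as needed for what follows to match.
`sub` substitutes '' at each match site.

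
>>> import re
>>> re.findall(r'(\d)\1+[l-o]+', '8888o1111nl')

['8', '1']

A backreference is literal: `\1` must see the identical characters the first group matched.
Scanning left to right: at [0:5] match '8888o', group 1 = '8'; at [5:11] match '1111nl', group 1 = '1'.
Because there's exactly one group, `findall` drops the full match and keeps group 1 from each hit.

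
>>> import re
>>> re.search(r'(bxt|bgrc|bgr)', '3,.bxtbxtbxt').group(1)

'bxt'

The match spans [3:6] → 'bxt'.
Captured: group 1 = 'bxt'.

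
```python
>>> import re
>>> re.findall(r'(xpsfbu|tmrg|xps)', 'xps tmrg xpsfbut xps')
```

['xps', 'tmrg', 'xpsfbu', 'xps']

`|` is ordered: at each position the engine commits to the first alternative that works.
With a single group, `findall` returns only what that group captured — 4 items.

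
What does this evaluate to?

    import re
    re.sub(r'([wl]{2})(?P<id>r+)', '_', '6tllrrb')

This matches exactly 2 of one of [wl] (captured); then one or more of a literal 'r' (captured as 'id').
Matches: at [2:6] → 'llrr'.
`sub` substitutes '_' at each match site.

'6t_b'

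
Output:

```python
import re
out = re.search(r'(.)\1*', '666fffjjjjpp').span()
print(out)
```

(0, 3)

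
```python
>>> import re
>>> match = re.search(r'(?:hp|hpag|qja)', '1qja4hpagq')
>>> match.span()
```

(1, 4)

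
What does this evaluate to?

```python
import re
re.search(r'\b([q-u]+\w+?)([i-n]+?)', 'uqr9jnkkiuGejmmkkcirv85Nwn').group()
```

A `+?`/`*?`/`{m,n}?` starts at its minimum and grows only as far as needed for what follows to match.
The match spans [0:5] → 'uqr9j'.

'uqr9j'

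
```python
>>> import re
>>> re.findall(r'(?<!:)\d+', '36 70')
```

Because the assertion is negative and zero-width, positions next to the forbidden text are skipped.
`findall` yields the raw match text (2 of them) because the pattern has no groups.

['36', '70']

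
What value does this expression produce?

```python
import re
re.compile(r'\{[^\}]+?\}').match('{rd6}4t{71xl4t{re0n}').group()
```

`match` is anchored at position 0; if the pattern doesn't fit there, it returns None.
The match spans [0:5] → '{rd6}'.

'{rd6}'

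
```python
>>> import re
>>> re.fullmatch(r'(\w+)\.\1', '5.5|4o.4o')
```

None

After group 1 captures some text, `\1` only succeeds where that same text appears again.
`fullmatch` succeeds only if the pattern covers the string from start to end.
Here the pattern can't cover the whole string, so the call returns None.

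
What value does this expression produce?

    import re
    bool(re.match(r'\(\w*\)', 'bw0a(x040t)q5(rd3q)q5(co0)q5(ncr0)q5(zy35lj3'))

False

With `match`, the pattern is implicitly anchored at the beginning.
Here the string doesn't start with a match, so the call returns None, and `bool(None)` is False.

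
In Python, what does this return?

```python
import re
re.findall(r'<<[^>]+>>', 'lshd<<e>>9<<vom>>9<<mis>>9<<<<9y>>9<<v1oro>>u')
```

['<<e>>', '<<vom>>', '<<mis>>', '<<<<9y>>', '<<v1oro>>']

With no groups in the pattern, `findall` gives back each whole match — 5 here.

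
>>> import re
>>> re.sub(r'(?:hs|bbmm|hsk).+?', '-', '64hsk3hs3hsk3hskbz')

Alternation isn't longest-match — the leftmost alternative that fits at this position is chosen.
Every occurrence is swapped for '-'.

'64-3--3-bz'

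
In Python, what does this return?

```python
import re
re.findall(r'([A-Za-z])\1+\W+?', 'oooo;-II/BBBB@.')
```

`\1` is not a pattern — it's the concrete string captured by group 1, re-applied verbatim.
`findall` collects group 1 from each match (3 total).

['o', 'I', 'B']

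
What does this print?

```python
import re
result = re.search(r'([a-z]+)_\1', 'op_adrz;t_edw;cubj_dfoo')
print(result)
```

`\1` has to match the exact text group 1 already captured.
Here the pattern never matches, so the call returns None.

None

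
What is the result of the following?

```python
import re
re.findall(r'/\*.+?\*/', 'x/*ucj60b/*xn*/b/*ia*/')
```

['/*ucj60b/*xn*/', '/*ia*/']

No capturing groups, so `findall` returns the 2 full match strings.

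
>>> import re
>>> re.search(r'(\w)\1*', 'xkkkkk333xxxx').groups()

('x',)

A backreference is literal: `\1` must see the identical characters the first group matched.
`search` walks the string left to right and returns the first match it finds.
The match spans [0:1] → 'x'.
Captured: group 1 = 'x'.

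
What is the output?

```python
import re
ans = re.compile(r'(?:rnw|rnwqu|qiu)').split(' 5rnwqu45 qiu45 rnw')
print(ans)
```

[' 5', 'qu45 ', '45 ', '']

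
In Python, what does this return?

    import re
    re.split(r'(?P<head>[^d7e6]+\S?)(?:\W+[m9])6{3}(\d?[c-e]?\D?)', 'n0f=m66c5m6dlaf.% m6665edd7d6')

Pattern: one or more of any character except [d7e6], then optionally a non-whitespace character (captured as 'head'); then one or more of a non-word character, then one of [m9] (non-capturing group); then exactly 3 of a literal '6'; then optionally a digit, then optionally a character in [c-e], then optionally a non-digit (captured).
Matches to split on: at [12:25] → 'laf.% m6665ed'.
`re.split` interleaves the captured-group text with the surrounding fragments.

['n0f=m66c5m6d', 'laf.%', '5ed', 'd7d6']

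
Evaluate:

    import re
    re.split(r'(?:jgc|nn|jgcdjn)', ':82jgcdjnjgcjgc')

Alternation isn't longest-match — the leftmost alternative that fits at this position is chosen.
Splitting on the pattern gives 4 pieces.

[':82', 'djn', '', '']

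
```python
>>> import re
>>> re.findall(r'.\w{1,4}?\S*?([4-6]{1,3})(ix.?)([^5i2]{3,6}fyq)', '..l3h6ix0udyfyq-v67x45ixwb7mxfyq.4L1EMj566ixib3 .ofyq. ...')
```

[('6', 'ix0', 'udyfyq'), ('45', 'ixw', 'b7mxfyq'), ('566', 'ixi', 'b3 .ofyq')]

The `?` after the quantifier makes it lazy — it takes as little as possible before letting the rest of the pattern try.
With 3 capturing groups, `findall` returns a 3-tuple per match.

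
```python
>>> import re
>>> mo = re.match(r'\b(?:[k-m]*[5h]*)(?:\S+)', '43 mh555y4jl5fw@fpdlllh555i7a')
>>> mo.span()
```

(0, 2)

Pattern: a word boundary (`\b`, zero-width); then zero or more of a character in [k-m], then zero or more of one of [5h] (non-capturing group); then one or more of a non-whitespace character (non-capturing group).
With `match`, the pattern is implicitly anchored at the beginning.
The match spans [0:2] → '43'.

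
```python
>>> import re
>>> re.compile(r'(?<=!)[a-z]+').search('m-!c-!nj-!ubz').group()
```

The lookaround is zero-width — it requires the adjacent text to match without consuming it, so the asserted text isn't part of the match.
The match spans [3:4] → 'c'.

'c'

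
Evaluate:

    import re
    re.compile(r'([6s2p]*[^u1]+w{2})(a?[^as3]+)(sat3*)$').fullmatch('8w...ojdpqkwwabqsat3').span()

(0, 20)

For `fullmatch`, every character of the input must be accounted for by the pattern.
The match spans [0:20] → '8w...ojdpqkwwabqsat3'.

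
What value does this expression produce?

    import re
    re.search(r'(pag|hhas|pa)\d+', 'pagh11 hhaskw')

Here nothing in the string fits, so the call returns None.

None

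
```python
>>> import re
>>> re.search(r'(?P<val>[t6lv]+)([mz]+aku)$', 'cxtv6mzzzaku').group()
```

'tv6mzzzaku'

The pattern matches one or more of one of [t6lv] (captured as 'val'); then one or more of one of [mz], then the literal 'aku' (captured); then anchored at the end.
`re.search` tries every starting position until one works.
The match spans [2:12] → 'tv6mzzzaku'.
Captured: group 1 = 'tv6', group 2 = 'mzzzaku'.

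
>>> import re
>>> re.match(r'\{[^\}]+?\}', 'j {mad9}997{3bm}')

None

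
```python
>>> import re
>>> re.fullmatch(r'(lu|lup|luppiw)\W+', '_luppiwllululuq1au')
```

None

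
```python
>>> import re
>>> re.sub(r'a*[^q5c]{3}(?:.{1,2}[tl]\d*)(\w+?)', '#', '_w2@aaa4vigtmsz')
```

The pattern matches zero or more of a literal 'a'; then exactly 3 of any character except [q5c]; then 1 to 2 of any character, then one of [tl], then zero or more of a digit (non-capturing group); then one or more of a word character (lazy) (captured).
A `+?`/`*?`/`{m,n}?` starts at its minimum and grows only as far as needed for what follows to match.
Matches: at [4:13] → 'aaa4vigtm'.
Every occurrence is swapped for '#'.

'_w2@#sz'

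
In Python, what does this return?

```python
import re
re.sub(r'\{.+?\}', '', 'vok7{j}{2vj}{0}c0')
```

'vok7c0'

Matches: at [4:7] → '{j}'; at [7:12] → '{2vj}'; at [12:15] → '{0}'.
Each match is replaced by ''.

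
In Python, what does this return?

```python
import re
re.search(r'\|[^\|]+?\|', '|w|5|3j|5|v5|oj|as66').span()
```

(0, 3)

The match spans [0:3] → '|w|'.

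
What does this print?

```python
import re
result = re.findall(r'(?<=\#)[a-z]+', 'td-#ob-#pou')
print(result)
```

The lookaround is zero-width — it requires the adjacent text to match without consuming it, so the asserted text isn't part of the match.
Scanning left to right: at [4:6] → 'ob'; at [8:11] → 'pou'.
With no groups in the pattern, `findall` gives back each whole match — 2 here.

['ob', 'pou']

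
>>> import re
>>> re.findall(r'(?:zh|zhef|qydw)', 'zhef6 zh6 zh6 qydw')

['zh', 'zh', 'zh', 'qydw']

Branches in `(...|...)` are attempted left-to-right; the first branch that allows the whole pattern to succeed is taken.
Matches: at [0:2] → 'zh'; at [6:8] → 'zh'; at [10:12] → 'zh'; at [14:18] → 'qydw'.
With no groups in the pattern, `findall` gives back each whole match — 4 here.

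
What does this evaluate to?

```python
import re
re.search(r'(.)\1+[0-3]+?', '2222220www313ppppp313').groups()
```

('2',)

`\1` has to match the exact text group 1 already captured.
`re.search` scans for the first position where the pattern succeeds.
The match spans [0:7] → '2222220'.
Captured: group 1 = '2'.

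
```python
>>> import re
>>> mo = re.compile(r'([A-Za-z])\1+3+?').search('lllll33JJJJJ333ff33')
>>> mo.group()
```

'lllll3'

The backreference `\1` re-matches whatever the first group consumed, character for character.
`search` walks the string left to right and returns the first match it finds.
The match spans [0:6] → 'lllll3'.
Captured: group 1 = 'l'.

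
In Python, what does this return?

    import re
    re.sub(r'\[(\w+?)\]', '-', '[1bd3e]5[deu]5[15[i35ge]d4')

'-5-5[15-d4'

Matches: at [0:7] → '[1bd3e]'; at [8:13] → '[deu]'; at [17:24] → '[i35ge]'.
Every occurrence is swapped for '-'.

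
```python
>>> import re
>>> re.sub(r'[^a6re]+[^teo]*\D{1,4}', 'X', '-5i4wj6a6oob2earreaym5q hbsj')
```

'XXeaX'

`sub` substitutes 'X' at each match site.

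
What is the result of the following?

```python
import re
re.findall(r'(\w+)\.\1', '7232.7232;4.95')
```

The backreference `\1` re-matches whatever the first group consumed, character for character.
Walking the string: at [0:9] match '7232.7232', group 1 = '7232'.
With a single group, `findall` returns only what that group captured — 1 item.

['7232']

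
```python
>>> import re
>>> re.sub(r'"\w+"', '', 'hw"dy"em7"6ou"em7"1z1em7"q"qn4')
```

Matches: at [2:6] → '"dy"'; at [9:14] → '"6ou"'; at [17:25] → '"1z1em7"'.
Every occurrence is swapped for ''.

'hwem7em7q"qn4'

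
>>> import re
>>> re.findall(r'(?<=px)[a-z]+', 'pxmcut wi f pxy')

The positive lookaround only admits positions where the adjacent text matches; those characters stay outside the span.
Since nothing is captured, `findall` lists the 2 matched substrings directly.

['mcut', 'y']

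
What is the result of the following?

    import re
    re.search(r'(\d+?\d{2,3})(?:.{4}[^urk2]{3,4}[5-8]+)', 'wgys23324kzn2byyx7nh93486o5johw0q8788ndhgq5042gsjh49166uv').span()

(4, 18)

This matches one or more of a digit (lazy), then 2 to 3 of a digit (captured); then exactly 4 of any character, then 3 to 4 of any character except [urk2], then one or more of a character in [5-8] (non-capturing group).
Unlike `match`, `search` isn't anchored — it looks for the pattern anywhere in the string.
The match spans [4:18] → '23324kzn2byyx7'.
Captured: group 1 = '23324'.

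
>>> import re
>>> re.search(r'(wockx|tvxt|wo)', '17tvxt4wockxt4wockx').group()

'tvxt'

Unlike `match`, `search` isn't anchored — it looks for the pattern anywhere in the string.
The match spans [2:6] → 'tvxt'.
Captured: group 1 = 'tvxt'.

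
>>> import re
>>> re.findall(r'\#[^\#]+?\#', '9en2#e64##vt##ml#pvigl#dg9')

['#e64#', '#vt#', '#ml#']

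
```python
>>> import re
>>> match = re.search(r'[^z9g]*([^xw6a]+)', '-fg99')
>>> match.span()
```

The pattern matches zero or more of any character except [z9g]; then one or more of any character except [xw6a] (captured).
The match spans [0:5] → '-fg99'.

(0, 5)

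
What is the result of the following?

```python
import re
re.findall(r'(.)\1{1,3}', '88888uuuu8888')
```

A backreference is literal: `\1` must see the identical characters the first group matched.
Matches: at [0:4] match '8888', group 1 = '8'; at [5:9] match 'uuuu', group 1 = 'u'; at [9:13] match '8888', group 1 = '8'.
One capturing group, so `findall` returns just the captured substring from each match — 3 in all.

['8', 'u', '8']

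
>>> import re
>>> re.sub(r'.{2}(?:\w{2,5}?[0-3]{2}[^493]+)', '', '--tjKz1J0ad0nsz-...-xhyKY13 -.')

`sub` substitutes '' at each match site.

'--tjKz1J0ad0nsz-..'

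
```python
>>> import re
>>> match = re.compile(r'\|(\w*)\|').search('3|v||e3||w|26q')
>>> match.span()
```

`re.search` tries every starting position until one works.
The match spans [1:4] → '|v|'.
Captured: group 1 = 'v'.

(1, 4)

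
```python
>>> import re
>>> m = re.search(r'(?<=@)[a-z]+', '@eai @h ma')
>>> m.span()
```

(1, 4)

The `(?=…)`/`(?<=…)` assertion just peeks at neighbouring text; it doesn't advance the match position.
The match spans [1:4] → 'eai'.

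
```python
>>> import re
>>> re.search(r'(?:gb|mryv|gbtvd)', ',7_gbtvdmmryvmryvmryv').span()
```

(3, 5)

Branches in `(...|...)` are attempted left-to-right; the first branch that allows the whole pattern to succeed is taken.
`search` walks the string left to right and returns the first match it finds.
The match spans [3:5] → 'gb'.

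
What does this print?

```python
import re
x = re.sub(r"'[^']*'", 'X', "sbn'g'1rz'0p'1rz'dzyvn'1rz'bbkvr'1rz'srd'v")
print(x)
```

Matches: at [3:6] → "'g'"; at [9:13] → "'0p'"; at [16:23] → "'dzyvn'"; at [26:33] → "'bbkvr'"; at [36:41] → "'srd'".
Every occurrence is swapped for 'X'.

sbnX1rzX1rzX1rzX1rzXv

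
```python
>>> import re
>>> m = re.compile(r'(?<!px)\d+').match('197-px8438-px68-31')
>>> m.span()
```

The negative lookaround is zero-width — it rules out positions where the adjacent text would match, without consuming anything.
`re.match` only tries the pattern at the start of the string.
The match spans [0:3] → '197'.

(0, 3)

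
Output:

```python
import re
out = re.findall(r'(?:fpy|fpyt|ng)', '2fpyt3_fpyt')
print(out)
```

Alternation tries branches left to right and keeps the first one that lets the overall match succeed at that position.
Since nothing is captured, `findall` lists the 2 matched substrings directly.

['fpy', 'fpy']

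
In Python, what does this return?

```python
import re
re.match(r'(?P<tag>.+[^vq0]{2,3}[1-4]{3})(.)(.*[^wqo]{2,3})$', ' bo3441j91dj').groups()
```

(' bo3441', 'j', '91dj')

The match spans [0:12] → ' bo3441j91dj'.
Captured: group 1 = ' bo3441', group 2 = 'j', group 3 = '91dj'.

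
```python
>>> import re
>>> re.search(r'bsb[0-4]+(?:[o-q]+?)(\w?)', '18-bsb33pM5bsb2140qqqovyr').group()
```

'bsb33pM'

This matches the literal 'bsb', then one or more of a character in [0-4]; then one or more of a character in [o-q] (lazy) (non-capturing group); then optionally a word character (captured).
Unlike `match`, `search` isn't anchored — it looks for the pattern anywhere in the string.
The match spans [3:10] → 'bsb33pM'.
Captured: group 1 = 'M'.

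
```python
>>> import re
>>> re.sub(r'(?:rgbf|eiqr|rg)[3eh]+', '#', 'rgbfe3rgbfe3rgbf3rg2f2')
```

'###rg2f2'

Matches: at [0:6] → 'rgbfe3'; at [6:12] → 'rgbfe3'; at [12:17] → 'rgbf3'.
Every occurrence is swapped for '#'.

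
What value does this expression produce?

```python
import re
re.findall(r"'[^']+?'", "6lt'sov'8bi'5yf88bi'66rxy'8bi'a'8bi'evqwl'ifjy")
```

`findall` yields the raw match text (4 of them) because the pattern has no groups.

["'sov'", "'5yf88bi'", "'8bi'", "'8bi'"]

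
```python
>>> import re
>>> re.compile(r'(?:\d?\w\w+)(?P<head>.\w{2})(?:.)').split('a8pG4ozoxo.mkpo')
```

The pattern matches optionally a digit, then a word character, then one or more of a word character (non-capturing group); then any character, then exactly 2 of a word character (captured as 'head'); then any character (non-capturing group).
Matches to split on: at [0:14] → 'a8pG4ozoxo.mkp'.
Because the pattern has a capturing group, `split` also inserts each captured text between the pieces.

['', '.mk', 'o']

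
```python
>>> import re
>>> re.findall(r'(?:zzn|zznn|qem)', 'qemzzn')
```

Since nothing is captured, `findall` lists the 2 matched substrings directly.

['qem', 'zzn']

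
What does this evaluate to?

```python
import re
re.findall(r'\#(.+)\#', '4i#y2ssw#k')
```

['y2ssw']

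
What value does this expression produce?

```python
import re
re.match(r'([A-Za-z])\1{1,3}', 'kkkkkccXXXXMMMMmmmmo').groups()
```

('k',)

The match spans [0:4] → 'kkkk'.
Captured: group 1 = 'k'.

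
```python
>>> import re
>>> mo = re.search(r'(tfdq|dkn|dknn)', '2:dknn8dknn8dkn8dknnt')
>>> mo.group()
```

'dkn'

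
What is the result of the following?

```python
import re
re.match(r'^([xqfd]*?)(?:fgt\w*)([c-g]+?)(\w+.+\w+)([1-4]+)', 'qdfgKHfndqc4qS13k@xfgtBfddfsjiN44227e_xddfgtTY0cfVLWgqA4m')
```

`re.match` won't scan ahead — the pattern has to work from the very first character.
Here the pattern fails at index 0, so the call returns None.

None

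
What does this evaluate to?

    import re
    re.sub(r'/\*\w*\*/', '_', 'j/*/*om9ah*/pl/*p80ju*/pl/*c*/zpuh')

Matches: at [3:12] → '/*om9ah*/'; at [14:23] → '/*p80ju*/'; at [25:30] → '/*c*/'.
`sub` substitutes '_' at each match site.

'j/*_pl_pl_zpuh'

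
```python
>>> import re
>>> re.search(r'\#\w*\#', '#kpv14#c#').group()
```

'#kpv14#'

`search` walks the string left to right and returns the first match it finds.
The match spans [0:7] → '#kpv14#'.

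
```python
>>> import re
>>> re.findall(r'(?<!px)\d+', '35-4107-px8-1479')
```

['35', '4107', '1479']

`(?!…)`/`(?<!…)` only lets a position through if the neighbouring text does NOT match; no characters are consumed.
No capturing groups, so `findall` returns the 3 full match strings.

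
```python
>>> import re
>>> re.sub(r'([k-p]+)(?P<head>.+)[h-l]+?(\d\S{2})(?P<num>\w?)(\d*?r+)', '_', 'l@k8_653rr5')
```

'_5'

Pattern: one or more of a character in [k-p] (captured); then one or more of any character (captured as 'head'); then one or more of a character in [h-l] (lazy); then a digit, then exactly 2 of a non-whitespace character (captured); then optionally a word character (captured as 'num'); then zero or more of a digit (lazy), then one or more of the literal 'r' (captured).
Every occurrence is swapped for '_'.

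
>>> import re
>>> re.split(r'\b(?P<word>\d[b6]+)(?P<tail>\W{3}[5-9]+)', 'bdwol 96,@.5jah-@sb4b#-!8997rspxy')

['bdwol ', '96', ',@.5', 'jah-@sb4b#-!8997rspxy']

This matches a word boundary (`\b`, zero-width); then a digit, then one or more of one of [b6] (captured as 'word'); then exactly 3 of a non-word character, then one or more of a character in [5-9] (captured as 'tail').
Matches to split on: at [6:12] → '96,@.5'.
With a capturing group present, the delimiter's captured portion is kept in the result list.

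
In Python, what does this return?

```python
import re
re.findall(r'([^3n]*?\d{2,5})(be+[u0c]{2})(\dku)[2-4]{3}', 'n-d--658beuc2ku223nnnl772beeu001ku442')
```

[('-d--658', 'beuc', '2ku')]

With 3 capturing groups, `findall` returns a 3-tuple per match.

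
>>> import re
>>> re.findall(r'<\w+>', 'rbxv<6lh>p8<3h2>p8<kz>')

['<6lh>', '<3h2>', '<kz>']

Scanning left to right: at [4:9] → '<6lh>'; at [11:16] → '<3h2>'; at [18:22] → '<kz>'.
Since nothing is captured, `findall` lists the 3 matched substrings directly.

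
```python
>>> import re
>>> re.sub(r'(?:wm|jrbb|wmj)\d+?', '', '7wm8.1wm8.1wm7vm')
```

Matches: at [1:4] → 'wm8'; at [6:9] → 'wm8'; at [11:14] → 'wm7'.
`sub` substitutes '' at each match site.

'7.1.1vm'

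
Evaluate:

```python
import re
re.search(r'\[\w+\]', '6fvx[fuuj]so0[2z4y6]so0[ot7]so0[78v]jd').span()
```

`re.search` scans for the first position where the pattern succeeds.
The match spans [4:10] → '[fuuj]'.

(4, 10)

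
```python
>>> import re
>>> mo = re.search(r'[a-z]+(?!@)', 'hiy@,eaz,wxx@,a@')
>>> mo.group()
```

Because the assertion is negative and zero-width, positions next to the forbidden text are skipped.
The match spans [0:2] → 'hi'.

'hi'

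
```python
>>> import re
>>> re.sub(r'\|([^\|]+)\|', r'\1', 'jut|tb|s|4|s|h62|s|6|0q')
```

'juttbs4sh62s60q'

Matches: at [3:7] → '|tb|'; at [8:11] → '|4|'; at [12:17] → '|h62|'; at [18:21] → '|6|'.
Each match is replaced using the text its own group 1 captured.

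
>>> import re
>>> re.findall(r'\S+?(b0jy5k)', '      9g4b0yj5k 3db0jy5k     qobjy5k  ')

`findall` collects group 1 from the one match (1 total).

['b0jy5k']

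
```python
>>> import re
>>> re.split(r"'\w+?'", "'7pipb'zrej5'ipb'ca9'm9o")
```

Matches to split on: at [0:7] → "'7pipb'"; at [12:17] → "'ipb'".
Each match becomes a cut point; 3 segments remain.

['', 'zrej5', "ca9'm9o"]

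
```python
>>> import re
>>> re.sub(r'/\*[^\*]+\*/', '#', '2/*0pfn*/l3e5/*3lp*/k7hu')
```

Each match is replaced by '#'.

'2#l3e5#k7hu'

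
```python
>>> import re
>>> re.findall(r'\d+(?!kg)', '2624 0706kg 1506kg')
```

['2624', '070', '150']

`(?!…)`/`(?<!…)` only lets a position through if the neighbouring text does NOT match; no characters are consumed.
`findall` yields the raw match text (3 of them) because the pattern has no groups.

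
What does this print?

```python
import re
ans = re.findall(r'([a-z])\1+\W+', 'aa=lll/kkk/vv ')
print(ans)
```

A backreference is literal: `\1` must see the identical characters the first group matched.
Matches: at [0:3] match 'aa=', group 1 = 'a'; at [3:7] match 'lll/', group 1 = 'l'; at [7:11] match 'kkk/', group 1 = 'k'; at [11:14] match 'vv ', group 1 = 'v'.
One capturing group, so `findall` returns just the captured substring from each match — 4 in all.

['a', 'l', 'k', 'v']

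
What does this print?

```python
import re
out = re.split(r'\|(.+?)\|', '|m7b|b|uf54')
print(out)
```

['', 'm7b', 'b|uf54']

The `?` after the quantifier makes it lazy — it takes as little as possible before letting the rest of the pattern try.
Matches to split on: at [0:5] → '|m7b|'.
With a capturing group present, the delimiter's captured portion is kept in the result list.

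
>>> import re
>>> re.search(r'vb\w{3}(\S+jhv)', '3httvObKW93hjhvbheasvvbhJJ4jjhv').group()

This matches the literal 'vb', then exactly 3 of a word character; then one or more of a non-whitespace character, then the literal 'jhv' (captured).
The match spans [14:31] → 'vbheasvvbhJJ4jjhv'.

'vbheasvvbhJJ4jjhv'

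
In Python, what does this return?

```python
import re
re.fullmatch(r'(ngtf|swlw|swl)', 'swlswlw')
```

None

For `fullmatch`, every character of the input must be accounted for by the pattern.
Here the string isn't matched end-to-end, so the call returns None.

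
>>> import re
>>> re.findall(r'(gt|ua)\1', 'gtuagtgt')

The backreference `\1` re-matches whatever the first group consumed, character for character.
One capturing group, so `findall` returns just the captured substring from the one match — 1 in all.

['gt']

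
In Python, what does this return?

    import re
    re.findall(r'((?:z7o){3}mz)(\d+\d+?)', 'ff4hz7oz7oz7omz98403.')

[('z7oz7oz7omz', '98403')]

This matches the literal 'z7o' repeated 3 times, then the literal 'mz' (captured); then one or more of a digit, then one or more of a digit (lazy) (captured).
Scanning left to right: at [4:20] match 'z7oz7oz7omz98403', groups = ('z7oz7oz7omz', '98403').
With 2 capturing groups, `findall` returns a 2-tuple per match.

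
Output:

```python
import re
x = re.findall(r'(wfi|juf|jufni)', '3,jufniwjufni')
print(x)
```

['juf', 'juf']

Alternation isn't longest-match — the leftmost alternative that fits at this position is chosen.
One capturing group, so `findall` returns just the captured substring from each match — 2 in all.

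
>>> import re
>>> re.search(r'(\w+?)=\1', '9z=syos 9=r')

None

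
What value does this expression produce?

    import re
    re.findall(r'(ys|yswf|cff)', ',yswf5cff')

['ys', 'cff']

Branches in `(...|...)` are attempted left-to-right; the first branch that allows the whole pattern to succeed is taken.
Scanning left to right: at [1:3] match 'ys', group 1 = 'ys'; at [6:9] match 'cff', group 1 = 'cff'.
With a single group, `findall` returns only what that group captured — 2 items.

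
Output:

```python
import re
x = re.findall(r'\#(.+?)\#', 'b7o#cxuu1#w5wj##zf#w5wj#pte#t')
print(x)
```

Matches: at [3:10] match '#cxuu1#', group 1 = 'cxuu1'; at [14:19] match '##zf#', group 1 = '#zf'; at [23:28] match '#pte#', group 1 = 'pte'.
One capturing group, so `findall` returns just the captured substring from each match — 3 in all.

['cxuu1', '#zf', 'pte']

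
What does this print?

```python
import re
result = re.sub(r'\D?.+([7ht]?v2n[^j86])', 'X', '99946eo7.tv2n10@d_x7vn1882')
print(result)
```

The pattern matches optionally a non-digit; then one or more of any character; then optionally one of [7ht], then the literal 'v2n', then any character except [j86] (captured).
Matches: at [0:14] → '99946eo7.tv2n1'.
`sub` substitutes 'X' at each match site.

X0@d_x7vn1882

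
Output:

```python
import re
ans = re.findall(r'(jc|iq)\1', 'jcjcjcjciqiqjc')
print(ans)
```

['jc', 'jc', 'iq']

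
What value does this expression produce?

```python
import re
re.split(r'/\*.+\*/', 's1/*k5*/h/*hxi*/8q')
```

['s1', '8q']

Matches to split on: at [2:16] → '/*k5*/h/*hxi*/'.
Splitting on the pattern gives 2 pieces.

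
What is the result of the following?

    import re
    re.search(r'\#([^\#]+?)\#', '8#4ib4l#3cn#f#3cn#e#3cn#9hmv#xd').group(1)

'4ib4l'

The match spans [1:8] → '#4ib4l#'.
Captured: group 1 = '4ib4l'.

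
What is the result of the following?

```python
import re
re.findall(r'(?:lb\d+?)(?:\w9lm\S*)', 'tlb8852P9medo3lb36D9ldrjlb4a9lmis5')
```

['lb4a9lmis5']

Pattern: the literal 'lb', then one or more of a digit (lazy) (non-capturing group); then a word character, then the literal '9lm', then zero or more of a non-whitespace character (non-capturing group).
Scanning left to right: at [24:34] → 'lb4a9lmis5'.
With no groups in the pattern, `findall` gives back each whole match — 1 here.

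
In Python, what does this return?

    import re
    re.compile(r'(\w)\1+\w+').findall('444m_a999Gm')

`\1` has to match the exact text group 1 already captured.
Walking the string: at [0:11] match '444m_a999Gm', group 1 = '4'.
Because there's exactly one group, `findall` drops the full match and keeps group 1 from the one hit.

['4']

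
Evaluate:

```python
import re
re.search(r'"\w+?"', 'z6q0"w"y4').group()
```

'"w"'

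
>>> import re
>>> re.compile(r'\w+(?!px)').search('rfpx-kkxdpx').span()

Because the assertion is negative and zero-width, positions next to the forbidden text are skipped.
The match spans [0:4] → 'rfpx'.

(0, 4)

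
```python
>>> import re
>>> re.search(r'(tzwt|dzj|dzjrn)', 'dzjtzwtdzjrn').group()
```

The match spans [0:3] → 'dzj'.

'dzj'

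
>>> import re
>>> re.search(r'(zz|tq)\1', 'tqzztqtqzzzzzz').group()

After group 1 captures some text, `\1` only succeeds where that same text appears again.
The match spans [4:8] → 'tqtq'.

'tqtq'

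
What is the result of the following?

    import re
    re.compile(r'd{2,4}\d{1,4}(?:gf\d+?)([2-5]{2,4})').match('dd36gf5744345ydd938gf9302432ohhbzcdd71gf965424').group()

'dd36gf574434'

This matches 2 to 4 of a literal 'd', then 1 to 4 of a digit; then the literal 'gf', then one or more of a digit (lazy) (non-capturing group); then 2 to 4 of a character in [2-5] (captured).
With `match`, the pattern is implicitly anchored at the beginning.
The match spans [0:12] → 'dd36gf574434'.
Captured: group 1 = '4434'.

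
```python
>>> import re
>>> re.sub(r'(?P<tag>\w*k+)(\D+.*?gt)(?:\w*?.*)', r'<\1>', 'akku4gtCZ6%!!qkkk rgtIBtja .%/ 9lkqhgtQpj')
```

'<akk>'

This matches zero or more of a word character, then one or more of the literal 'k' (captured as 'tag'); then one or more of a non-digit, then zero or more of any character (lazy), then the literal 'gt' (captured); then zero or more of a word character (lazy), then zero or more of any character (non-capturing group).
Matches: at [0:41] → 'akku4gtCZ6%!!qkkk rgtIBtja .%/ 9lkqhgtQpj'.
The replacement refers to a captured group, so each match is rewritten using its own captured text.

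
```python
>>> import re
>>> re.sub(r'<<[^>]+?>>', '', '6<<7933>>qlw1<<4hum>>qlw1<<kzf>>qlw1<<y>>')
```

'6qlw1qlw1qlw1'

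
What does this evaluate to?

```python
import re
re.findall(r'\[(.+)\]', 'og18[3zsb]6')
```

['3zsb']

`findall` collects group 1 from the one match (1 total).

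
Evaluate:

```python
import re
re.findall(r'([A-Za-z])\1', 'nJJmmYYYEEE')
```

The backreference `\1` re-matches whatever the first group consumed, character for character.
One capturing group, so `findall` returns just the captured substring from each match — 4 in all.

['J', 'm', 'Y', 'E']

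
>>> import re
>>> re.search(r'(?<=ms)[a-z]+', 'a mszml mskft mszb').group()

'zml'

The lookaround is zero-width — it requires the adjacent text to match without consuming it, so the asserted text isn't part of the match.
`re.search` tries every starting position until one works.
The match spans [4:7] → 'zml'.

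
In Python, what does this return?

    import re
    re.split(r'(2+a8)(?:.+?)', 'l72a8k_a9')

['l7', '2a8', '_a9']

A `+?`/`*?`/`{m,n}?` starts at its minimum and grows only as far as needed for what follows to match.
With a capturing group present, the delimiter's captured portion is kept in the result list.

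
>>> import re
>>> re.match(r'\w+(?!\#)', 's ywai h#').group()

The negative lookahead/lookbehind blocks any match where the forbidden context is present.
`match` is anchored at position 0; if the pattern doesn't fit there, it returns None.
The match spans [0:1] → 's'.

's'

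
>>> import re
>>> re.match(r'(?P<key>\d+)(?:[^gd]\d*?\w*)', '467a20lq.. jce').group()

'467a20lq'

This matches one or more of a digit (captured as 'key'); then any character except [gd], then zero or more of a digit (lazy), then zero or more of a word character (non-capturing group).
With `match`, the pattern is implicitly anchored at the beginning.
The match spans [0:8] → '467a20lq'.
Captured: group 1 = '467'.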